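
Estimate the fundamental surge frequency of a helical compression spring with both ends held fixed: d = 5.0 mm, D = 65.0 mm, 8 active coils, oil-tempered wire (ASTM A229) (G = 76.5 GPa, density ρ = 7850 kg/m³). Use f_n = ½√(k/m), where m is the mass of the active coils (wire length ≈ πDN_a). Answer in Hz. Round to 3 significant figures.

52.0 Hz

k = Gd⁴/(8D³N_a) = (76.5×10³)(5.0⁴)/(8·65.0³·8) = 2.7203 N/mm = 2720.3 N/m
Wire length L = πDN_a = π·65.0·8 = 1633.6 mm
m = ρ·(πd²/4)·L = 7850 × 19.635×10⁻⁶ m² × 1.6336 m = 0.2518 kg
f_n = ½√(k/m) = 0.5·√(2720.3/0.2518) = 0.5·√(10804) = 51.97 Hz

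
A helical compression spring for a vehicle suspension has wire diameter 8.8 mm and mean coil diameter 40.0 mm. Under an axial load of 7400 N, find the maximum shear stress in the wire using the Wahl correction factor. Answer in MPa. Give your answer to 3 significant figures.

Spring index C = D/d = 40.0/8.8 = 4.5455
K_W = (4C−1)/(4C−4) + 0.615/C = 17.182/14.182 + 0.1353 = 1.3468
τ₀ = 8FD/(πd³) = 8·7400·40.0/(π·8.8³) = 2.368e+06/2140.9 = 1106.1 MPa
τ_max = K·τ₀ = 1.3468 × 1106.1 = 1489.7 MPa

1490 MPa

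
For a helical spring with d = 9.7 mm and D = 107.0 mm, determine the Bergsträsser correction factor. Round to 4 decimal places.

1.1216

C = D/d = 107.0/9.7 = 11.0309
K_B = (4C+2)/(4C−3) = 46.124/41.124 = 1.1216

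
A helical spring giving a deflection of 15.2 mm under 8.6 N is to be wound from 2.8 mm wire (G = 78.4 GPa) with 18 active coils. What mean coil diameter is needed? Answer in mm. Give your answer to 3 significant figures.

39.0 mm

Required rate k = F/δ = 8.6/15.2 = 0.56579 N/mm
D = (Gd⁴/(8N_a·k))^(1/3) = (78.4×10³·2.8⁴/(8·18·0.56579))^(1/3)
  = (59146.7)^(1/3) = 38.9622 mm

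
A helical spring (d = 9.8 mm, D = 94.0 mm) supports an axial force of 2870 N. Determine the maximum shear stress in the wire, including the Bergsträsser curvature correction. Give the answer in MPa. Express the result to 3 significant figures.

Spring index C = D/d = 94.0/9.8 = 9.5918
K_B = (4C+2)/(4C−3) = 40.367/35.367 = 1.1414
τ₀ = 8FD/(πd³) = 8·2870·94.0/(π·9.8³) = 2.15824e+06/2956.8 = 729.91 MPa
τ_max = K·τ₀ = 1.1414 × 729.91 = 833.1 MPa

833 MPa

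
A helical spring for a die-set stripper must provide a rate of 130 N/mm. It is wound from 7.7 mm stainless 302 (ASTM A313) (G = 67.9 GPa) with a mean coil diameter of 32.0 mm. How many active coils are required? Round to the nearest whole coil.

7

N_a = Gd⁴/(8D³k) = (67.9×10³ × 7.7⁴)/(8 × 32.0³ × 130)
    = 2.38689e+08 / 3.40787e+07 = 7.004 → 7 coils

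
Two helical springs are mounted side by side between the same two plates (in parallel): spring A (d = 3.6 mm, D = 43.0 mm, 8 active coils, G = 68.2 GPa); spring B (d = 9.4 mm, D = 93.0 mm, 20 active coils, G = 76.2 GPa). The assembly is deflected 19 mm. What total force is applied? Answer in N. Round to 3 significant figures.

131 N

k_A = Gd⁴/(8D³N_a) = (68.2×10³)(3.6⁴)/(8·43.0³·8) = 2.2512 N/mm
k_B = Gd⁴/(8D³N_a) = (76.2×10³)(9.4⁴)/(8·93.0³·20) = 4.6227 N/mm
Parallel: k_eq = 2.2512 + 4.6227 = 6.8739 N/mm
F = k_eq·δ = 6.8739·19 = 130.6 N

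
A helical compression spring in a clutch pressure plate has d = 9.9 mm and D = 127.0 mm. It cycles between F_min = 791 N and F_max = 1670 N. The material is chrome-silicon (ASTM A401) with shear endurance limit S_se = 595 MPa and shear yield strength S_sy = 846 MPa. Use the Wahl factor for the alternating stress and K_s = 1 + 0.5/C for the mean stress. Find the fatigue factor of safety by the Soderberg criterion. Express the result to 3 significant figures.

1.29

C = D/d = 127.0/9.9 = 12.8283; K_W = (4C−1)/(4C−4)+0.615/C = 1.1113; K_s = 1+0.5/C = 1.0390
F_a = (F_max−F_min)/2 = 439.5 N; F_m = (F_max+F_min)/2 = 1230.5 N
τ_a = K_W·8F_aD/(πd³) = 1.1113 × 146.49 = 162.8 MPa
τ_m = K_s·8F_mD/(πd³) = 1.0390 × 410.13 = 426.11 MPa
Soderberg: 1/n_f = τ_a/S_se + τ_m/S_sy = 162.8/595 + 426.11/846 = 0.27361 + 0.50368 = 0.77729
n_f = 1/0.77729 = 1.287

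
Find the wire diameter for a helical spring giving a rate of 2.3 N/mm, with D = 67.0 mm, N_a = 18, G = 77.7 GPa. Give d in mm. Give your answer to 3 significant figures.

5.98 mm

d = (8D³N_a·k / G)^(1/4) = (8·67.0³·18·2.3 / (77.7×10³))^0.25
  = (1282)^0.25 = 5.9837 mm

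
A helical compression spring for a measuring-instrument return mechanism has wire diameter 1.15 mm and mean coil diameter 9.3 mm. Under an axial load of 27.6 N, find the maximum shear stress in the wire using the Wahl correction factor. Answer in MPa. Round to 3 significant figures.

508 MPa

Spring index C = D/d = 9.3/1.15 = 8.0870
K_W = (4C−1)/(4C−4) + 0.615/C = 31.348/28.348 + 0.0760 = 1.1819
τ₀ = 8FD/(πd³) = 8·27.6·9.3/(π·1.15³) = 2053.44/4.778 = 429.77 MPa
τ_max = K·τ₀ = 1.1819 × 429.77 = 507.94 MPa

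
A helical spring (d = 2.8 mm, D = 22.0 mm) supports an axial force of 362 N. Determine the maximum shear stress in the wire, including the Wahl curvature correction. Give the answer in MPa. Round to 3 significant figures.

1100 MPa

Spring index C = D/d = 22.0/2.8 = 7.8571
K_W = (4C−1)/(4C−4) + 0.615/C = 30.429/27.429 + 0.0783 = 1.1876
τ₀ = 8FD/(πd³) = 8·362·22.0/(π·2.8³) = 63712/68.964 = 923.84 MPa
τ_max = K·τ₀ = 1.1876 × 923.84 = 1097.2 MPa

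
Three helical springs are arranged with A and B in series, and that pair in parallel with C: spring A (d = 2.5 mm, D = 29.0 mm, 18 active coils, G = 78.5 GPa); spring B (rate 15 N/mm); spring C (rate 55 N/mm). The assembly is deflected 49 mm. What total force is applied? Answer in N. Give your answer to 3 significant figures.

k_A = Gd⁴/(8D³N_a) = (78.5×10³)(2.5⁴)/(8·29.0³·18) = 0.87312 N/mm
Springs A,B series: k_AB = 1/(1/0.87312+1/15) = 0.82509 N/mm; parallel with C: k_eq = 0.82509+55 = 55.825 N/mm
F = k_eq·δ = 55.825·49 = 2735.4 N

2740 N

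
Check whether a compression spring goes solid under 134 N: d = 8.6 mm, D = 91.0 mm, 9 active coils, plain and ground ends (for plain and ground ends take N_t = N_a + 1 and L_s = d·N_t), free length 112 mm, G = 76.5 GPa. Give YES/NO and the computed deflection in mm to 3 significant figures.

k = Gd⁴/(8D³N_a) = (76.5×10³)(8.6⁴)/(8·91.0³·9) = 7.7126 N/mm
N_t = 10; L_s = 8.6·10 = 86 mm; δ_solid = L₀ − L_s = 112 − 86 = 26 mm
δ = F/k = 134/7.7126 = 17.374 mm
δ < δ_solid → spring does not go solid

NO, δ = 17.4 mm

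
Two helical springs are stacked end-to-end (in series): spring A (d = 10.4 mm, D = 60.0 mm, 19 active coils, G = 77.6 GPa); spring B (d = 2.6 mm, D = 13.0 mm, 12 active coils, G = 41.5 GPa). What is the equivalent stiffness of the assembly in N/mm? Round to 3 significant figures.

k_A = Gd⁴/(8D³N_a) = (77.6×10³)(10.4⁴)/(8·60.0³·19) = 27.65 N/mm
k_B = Gd⁴/(8D³N_a) = (41.5×10³)(2.6⁴)/(8·13.0³·12) = 8.9917 N/mm
Series: 1/k_eq = 1/27.65 + 1/8.9917 = 0.14738; k_eq = 6.7852 N/mm

6.79 N/mm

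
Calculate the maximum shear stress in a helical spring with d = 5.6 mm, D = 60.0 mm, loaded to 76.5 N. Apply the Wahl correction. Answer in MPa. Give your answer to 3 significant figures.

75.5 MPa

Spring index C = D/d = 60.0/5.6 = 10.7143
K_W = (4C−1)/(4C−4) + 0.615/C = 41.857/38.857 + 0.0574 = 1.1346
τ₀ = 8FD/(πd³) = 8·76.5·60.0/(π·5.6³) = 36720/551.71 = 66.556 MPa
τ_max = K·τ₀ = 1.1346 × 66.556 = 75.515 MPa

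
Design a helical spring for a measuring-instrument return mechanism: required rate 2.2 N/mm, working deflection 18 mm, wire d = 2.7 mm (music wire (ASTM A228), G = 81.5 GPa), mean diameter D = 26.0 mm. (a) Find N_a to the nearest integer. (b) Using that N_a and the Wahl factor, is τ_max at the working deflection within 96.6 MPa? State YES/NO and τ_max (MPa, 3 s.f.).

(a) 14 coils; (b) NO, τ_max = 153 MPa

N_a = Gd⁴/(8D³k) = (81.5×10³)(2.7⁴)/(8·26.0³·2.2) = 14 → N_a = 14
Actual rate k = Gd⁴/(8D³·14) = 2.2003 N/mm
Working load F = kδ = 2.2003·18 = 39.605 N
C = 26.0/2.7 = 9.6296; K_W = (4C−1)/(4C−4)+0.615/C = 1.1508
τ_max = K_W·8FD/(πd³) = 1.1508·133.22 = 153.31 MPa
τ_max > 96.6 MPa → exceeds allowable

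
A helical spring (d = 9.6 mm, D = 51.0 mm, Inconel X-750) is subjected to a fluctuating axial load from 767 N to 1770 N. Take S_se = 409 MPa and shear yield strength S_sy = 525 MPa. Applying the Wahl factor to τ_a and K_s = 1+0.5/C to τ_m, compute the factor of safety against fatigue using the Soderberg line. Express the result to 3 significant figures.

C = D/d = 51.0/9.6 = 5.3125; K_W = (4C−1)/(4C−4)+0.615/C = 1.2897; K_s = 1+0.5/C = 1.0941
F_a = (F_max−F_min)/2 = 501.5 N; F_m = (F_max+F_min)/2 = 1268.5 N
τ_a = K_W·8F_aD/(πd³) = 1.2897 × 73.615 = 94.94 MPa
τ_m = K_s·8F_mD/(πd³) = 1.0941 × 186.2 = 203.73 MPa
Soderberg: 1/n_f = τ_a/S_se + τ_m/S_sy = 94.94/409 + 203.73/525 = 0.23213 + 0.38805 = 0.62018
n_f = 1/0.62018 = 1.612

1.61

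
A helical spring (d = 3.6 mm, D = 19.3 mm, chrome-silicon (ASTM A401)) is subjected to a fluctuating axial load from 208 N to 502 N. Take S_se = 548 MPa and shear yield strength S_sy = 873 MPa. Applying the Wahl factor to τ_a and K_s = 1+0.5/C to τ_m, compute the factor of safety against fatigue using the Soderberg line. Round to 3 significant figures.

C = D/d = 19.3/3.6 = 5.3611; K_W = (4C−1)/(4C−4)+0.615/C = 1.2867; K_s = 1+0.5/C = 1.0933
F_a = (F_max−F_min)/2 = 147 N; F_m = (F_max+F_min)/2 = 355 N
τ_a = K_W·8F_aD/(πd³) = 1.2867 × 154.85 = 199.24 MPa
τ_m = K_s·8F_mD/(πd³) = 1.0933 × 373.95 = 408.83 MPa
Soderberg: 1/n_f = τ_a/S_se + τ_m/S_sy = 199.24/548 + 408.83/873 = 0.36358 + 0.46831 = 0.83189
n_f = 1/0.83189 = 1.202

1.20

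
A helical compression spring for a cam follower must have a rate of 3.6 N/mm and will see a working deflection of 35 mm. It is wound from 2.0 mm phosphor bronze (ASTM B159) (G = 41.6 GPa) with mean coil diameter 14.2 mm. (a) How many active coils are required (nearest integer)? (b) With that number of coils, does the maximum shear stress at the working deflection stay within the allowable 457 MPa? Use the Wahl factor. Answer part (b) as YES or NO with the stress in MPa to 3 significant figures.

N_a = Gd⁴/(8D³k) = (41.6×10³)(2.0⁴)/(8·14.2³·3.6) = 8.072 → N_a = 8
Actual rate k = Gd⁴/(8D³·8) = 3.6322 N/mm
Working load F = kδ = 3.6322·35 = 127.13 N
C = 14.2/2.0 = 7.1000; K_W = (4C−1)/(4C−4)+0.615/C = 1.2096
τ_max = K_W·8FD/(πd³) = 1.2096·574.61 = 695.03 MPa
τ_max > 457 MPa → exceeds allowable

(a) 8 coils; (b) NO, τ_max = 695 MPa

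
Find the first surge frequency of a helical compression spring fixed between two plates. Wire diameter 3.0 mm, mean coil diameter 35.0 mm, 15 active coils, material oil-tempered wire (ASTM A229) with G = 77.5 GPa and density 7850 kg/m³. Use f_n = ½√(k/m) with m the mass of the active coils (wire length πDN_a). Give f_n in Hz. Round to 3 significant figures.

k = Gd⁴/(8D³N_a) = (77.5×10³)(3.0⁴)/(8·35.0³·15) = 1.2201 N/mm = 1220.1 N/m
Wire length L = πDN_a = π·35.0·15 = 1649.3 mm
m = ρ·(πd²/4)·L = 7850 × 7.0686×10⁻⁶ m² × 1.6493 m = 0.091519 kg
f_n = ½√(k/m) = 0.5·√(1220.1/0.091519) = 0.5·√(13332) = 57.732 Hz

57.7 Hz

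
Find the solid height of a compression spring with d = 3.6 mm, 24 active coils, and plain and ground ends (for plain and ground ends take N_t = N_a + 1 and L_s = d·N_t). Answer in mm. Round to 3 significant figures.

90.0 mm

plain and ground ends: N_t = N_a + 1 = 24 + 1 = 25
L_s = d·N_t = 3.6 × 25 = 90 mm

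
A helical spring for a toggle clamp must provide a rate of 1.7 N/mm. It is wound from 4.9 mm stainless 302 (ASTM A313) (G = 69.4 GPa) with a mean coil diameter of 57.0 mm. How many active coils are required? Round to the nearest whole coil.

N_a = Gd⁴/(8D³k) = (69.4×10³ × 4.9⁴)/(8 × 57.0³ × 1.7)
    = 4.00077e+07 / 2.51862e+06 = 15.88 → 16 coils

16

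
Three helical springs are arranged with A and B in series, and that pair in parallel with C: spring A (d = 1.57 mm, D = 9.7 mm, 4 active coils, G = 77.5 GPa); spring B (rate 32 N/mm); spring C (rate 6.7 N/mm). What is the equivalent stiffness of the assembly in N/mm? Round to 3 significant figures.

17.4 N/mm

k_A = Gd⁴/(8D³N_a) = (77.5×10³)(1.57⁴)/(8·9.7³·4) = 16.123 N/mm
Springs A,B series: k_AB = 1/(1/16.123+1/32) = 10.721 N/mm; parallel with C: k_eq = 10.721+6.7 = 17.421 N/mm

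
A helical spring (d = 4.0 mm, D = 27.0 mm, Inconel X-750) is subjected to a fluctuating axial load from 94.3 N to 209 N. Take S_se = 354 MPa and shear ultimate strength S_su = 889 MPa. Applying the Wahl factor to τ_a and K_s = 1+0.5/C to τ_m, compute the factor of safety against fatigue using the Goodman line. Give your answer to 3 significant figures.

2.44

C = D/d = 27.0/4.0 = 6.7500; K_W = (4C−1)/(4C−4)+0.615/C = 1.2215; K_s = 1+0.5/C = 1.0741
F_a = (F_max−F_min)/2 = 57.35 N; F_m = (F_max+F_min)/2 = 151.65 N
τ_a = K_W·8F_aD/(πd³) = 1.2215 × 61.611 = 75.261 MPa
τ_m = K_s·8F_mD/(πd³) = 1.0741 × 162.92 = 174.98 MPa
Goodman: 1/n_f = τ_a/S_se + τ_m/S_su = 75.261/354 + 174.98/889 = 0.21260 + 0.19683 = 0.40943
n_f = 1/0.40943 = 2.442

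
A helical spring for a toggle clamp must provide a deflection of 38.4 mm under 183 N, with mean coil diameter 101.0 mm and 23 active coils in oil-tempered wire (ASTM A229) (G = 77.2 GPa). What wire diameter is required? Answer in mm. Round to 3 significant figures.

Required rate k = F/δ = 183/38.4 = 4.7656 N/mm
d = (8D³N_a·k / G)^(1/4) = (8·101.0³·23·4.7656 / (77.2×10³))^0.25
  = (11703)^0.25 = 10.4009 mm

10.4 mm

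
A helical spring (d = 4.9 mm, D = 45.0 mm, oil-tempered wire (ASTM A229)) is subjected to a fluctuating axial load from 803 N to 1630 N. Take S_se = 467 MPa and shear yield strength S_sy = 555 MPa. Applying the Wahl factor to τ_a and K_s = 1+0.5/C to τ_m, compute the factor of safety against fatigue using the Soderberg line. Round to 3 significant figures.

C = D/d = 45.0/4.9 = 9.1837; K_W = (4C−1)/(4C−4)+0.615/C = 1.1586; K_s = 1+0.5/C = 1.0544
F_a = (F_max−F_min)/2 = 413.5 N; F_m = (F_max+F_min)/2 = 1216.5 N
τ_a = K_W·8F_aD/(πd³) = 1.1586 × 402.75 = 466.64 MPa
τ_m = K_s·8F_mD/(πd³) = 1.0544 × 1184.9 = 1249.4 MPa
Soderberg: 1/n_f = τ_a/S_se + τ_m/S_sy = 466.64/467 + 1249.4/555 = 0.99922 + 2.25116 = 3.2504
n_f = 1/3.2504 = 0.3077

0.308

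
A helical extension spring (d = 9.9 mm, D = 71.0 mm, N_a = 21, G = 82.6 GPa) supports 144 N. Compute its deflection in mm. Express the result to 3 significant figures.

k = Gd⁴/(8D³N_a) = (82.6×10³)(9.9⁴)/(8·71.0³·21) = 13.196 N/mm
δ = F/k = 144 / 13.196 = 10.913 mm

10.9 mm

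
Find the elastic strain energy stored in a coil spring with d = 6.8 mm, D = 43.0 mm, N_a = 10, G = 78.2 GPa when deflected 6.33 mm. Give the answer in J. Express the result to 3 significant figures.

k = Gd⁴/(8D³N_a) = (78.2×10³)(6.8⁴)/(8·43.0³·10) = 26.287 N/mm
U = ½kδ² = 0.5 × 26.287 × 6.33² = 526.65 N·mm = 0.52665 J

0.527 J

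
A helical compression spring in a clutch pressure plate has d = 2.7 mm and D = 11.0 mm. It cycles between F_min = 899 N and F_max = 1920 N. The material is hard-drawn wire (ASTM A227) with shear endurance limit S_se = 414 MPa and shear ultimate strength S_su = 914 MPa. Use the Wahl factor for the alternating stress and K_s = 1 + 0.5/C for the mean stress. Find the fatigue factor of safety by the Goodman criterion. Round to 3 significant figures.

0.204

C = D/d = 11.0/2.7 = 4.0741; K_W = (4C−1)/(4C−4)+0.615/C = 1.3949; K_s = 1+0.5/C = 1.1227
F_a = (F_max−F_min)/2 = 510.5 N; F_m = (F_max+F_min)/2 = 1409.5 N
τ_a = K_W·8F_aD/(πd³) = 1.3949 × 726.5 = 1013.4 MPa
τ_m = K_s·8F_mD/(πd³) = 1.1227 × 2005.9 = 2252.1 MPa
Goodman: 1/n_f = τ_a/S_se + τ_m/S_su = 1013.4/414 + 2252.1/914 = 2.44788 + 2.46397 = 4.9118
n_f = 1/4.9118 = 0.2036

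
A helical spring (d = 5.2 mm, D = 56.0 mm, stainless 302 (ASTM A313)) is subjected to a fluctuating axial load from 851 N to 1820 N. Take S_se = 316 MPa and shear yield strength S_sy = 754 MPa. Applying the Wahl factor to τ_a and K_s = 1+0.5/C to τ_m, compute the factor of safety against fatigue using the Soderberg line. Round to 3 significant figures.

0.275

C = D/d = 56.0/5.2 = 10.7692; K_W = (4C−1)/(4C−4)+0.615/C = 1.1339; K_s = 1+0.5/C = 1.0464
F_a = (F_max−F_min)/2 = 484.5 N; F_m = (F_max+F_min)/2 = 1335.5 N
τ_a = K_W·8F_aD/(πd³) = 1.1339 × 491.37 = 557.16 MPa
τ_m = K_s·8F_mD/(πd³) = 1.0464 × 1354.4 = 1417.3 MPa
Soderberg: 1/n_f = τ_a/S_se + τ_m/S_sy = 557.16/316 + 1417.3/754 = 1.76316 + 1.87975 = 3.6429
n_f = 1/3.6429 = 0.2745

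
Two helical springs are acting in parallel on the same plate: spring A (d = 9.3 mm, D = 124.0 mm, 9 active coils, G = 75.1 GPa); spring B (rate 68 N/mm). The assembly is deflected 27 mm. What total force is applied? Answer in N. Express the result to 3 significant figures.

1950 N

k_A = Gd⁴/(8D³N_a) = (75.1×10³)(9.3⁴)/(8·124.0³·9) = 4.0924 N/mm
Parallel: k_eq = 4.0924 + 68 = 72.092 N/mm
F = k_eq·δ = 72.092·27 = 1946.5 N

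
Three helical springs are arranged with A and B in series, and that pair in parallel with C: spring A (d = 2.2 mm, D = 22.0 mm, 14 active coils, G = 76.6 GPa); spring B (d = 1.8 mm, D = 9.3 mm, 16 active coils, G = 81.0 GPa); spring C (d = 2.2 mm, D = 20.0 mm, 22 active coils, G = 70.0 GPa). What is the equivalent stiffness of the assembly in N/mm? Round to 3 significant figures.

2.44 N/mm

k_A = Gd⁴/(8D³N_a) = (76.6×10³)(2.2⁴)/(8·22.0³·14) = 1.5046 N/mm
k_B = Gd⁴/(8D³N_a) = (81.0×10³)(1.8⁴)/(8·9.3³·16) = 8.2588 N/mm
k_C = Gd⁴/(8D³N_a) = (70.0×10³)(2.2⁴)/(8·20.0³·22) = 1.1646 N/mm
Springs A,B series: k_AB = 1/(1/1.5046+1/8.2588) = 1.2728 N/mm; parallel with C: k_eq = 1.2728+1.1646 = 2.4374 N/mm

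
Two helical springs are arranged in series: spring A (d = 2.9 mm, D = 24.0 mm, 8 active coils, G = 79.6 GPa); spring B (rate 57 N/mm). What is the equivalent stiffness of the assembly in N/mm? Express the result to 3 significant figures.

5.72 N/mm

k_A = Gd⁴/(8D³N_a) = (79.6×10³)(2.9⁴)/(8·24.0³·8) = 6.3634 N/mm
Series: 1/k_eq = 1/6.3634 + 1/57 = 0.17469; k_eq = 5.7244 N/mm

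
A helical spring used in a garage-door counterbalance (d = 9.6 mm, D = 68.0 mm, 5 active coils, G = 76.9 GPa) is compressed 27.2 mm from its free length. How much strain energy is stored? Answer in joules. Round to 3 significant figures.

k = Gd⁴/(8D³N_a) = (76.9×10³)(9.6⁴)/(8·68.0³·5) = 51.931 N/mm
U = ½kδ² = 0.5 × 51.931 × 27.2² = 19210 N·mm = 19.21 J

19.2 J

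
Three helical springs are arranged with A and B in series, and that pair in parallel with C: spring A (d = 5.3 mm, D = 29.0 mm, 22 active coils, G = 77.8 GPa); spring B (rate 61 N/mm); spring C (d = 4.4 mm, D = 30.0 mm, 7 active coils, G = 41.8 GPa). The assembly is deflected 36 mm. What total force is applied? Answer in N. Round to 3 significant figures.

790 N

k_A = Gd⁴/(8D³N_a) = (77.8×10³)(5.3⁴)/(8·29.0³·22) = 14.301 N/mm
k_C = Gd⁴/(8D³N_a) = (41.8×10³)(4.4⁴)/(8·30.0³·7) = 10.362 N/mm
Springs A,B series: k_AB = 1/(1/14.301+1/61) = 11.585 N/mm; parallel with C: k_eq = 11.585+10.362 = 21.947 N/mm
F = k_eq·δ = 21.947·36 = 790.09 N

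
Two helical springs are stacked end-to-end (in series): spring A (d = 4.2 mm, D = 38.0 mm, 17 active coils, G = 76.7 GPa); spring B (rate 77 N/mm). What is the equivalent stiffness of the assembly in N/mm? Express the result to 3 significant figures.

k_A = Gd⁴/(8D³N_a) = (76.7×10³)(4.2⁴)/(8·38.0³·17) = 3.1982 N/mm
Series: 1/k_eq = 1/3.1982 + 1/77 = 0.32566; k_eq = 3.0706 N/mm

3.07 N/mm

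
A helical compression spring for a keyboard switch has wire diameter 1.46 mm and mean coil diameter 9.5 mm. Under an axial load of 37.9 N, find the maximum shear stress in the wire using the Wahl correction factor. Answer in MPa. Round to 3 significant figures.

Spring index C = D/d = 9.5/1.46 = 6.5068
K_W = (4C−1)/(4C−4) + 0.615/C = 25.027/22.027 + 0.0945 = 1.2307
τ₀ = 8FD/(πd³) = 8·37.9·9.5/(π·1.46³) = 2880.4/9.7771 = 294.61 MPa
τ_max = K·τ₀ = 1.2307 × 294.61 = 362.58 MPa

363 MPa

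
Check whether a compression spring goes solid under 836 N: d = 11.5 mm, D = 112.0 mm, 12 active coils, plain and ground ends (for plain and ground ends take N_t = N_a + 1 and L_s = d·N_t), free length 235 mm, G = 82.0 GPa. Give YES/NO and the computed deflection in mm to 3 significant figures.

NO, δ = 78.6 mm

k = Gd⁴/(8D³N_a) = (82.0×10³)(11.5⁴)/(8·112.0³·12) = 10.634 N/mm
N_t = 13; L_s = 11.5·13 = 149.5 mm; δ_solid = L₀ − L_s = 235 − 149.5 = 85.5 mm
δ = F/k = 836/10.634 = 78.619 mm
δ < δ_solid → spring does not go solid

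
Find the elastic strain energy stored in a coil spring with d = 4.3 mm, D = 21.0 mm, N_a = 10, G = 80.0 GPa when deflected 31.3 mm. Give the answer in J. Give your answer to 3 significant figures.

k = Gd⁴/(8D³N_a) = (80.0×10³)(4.3⁴)/(8·21.0³·10) = 36.916 N/mm
U = ½kδ² = 0.5 × 36.916 × 31.3² = 18083 N·mm = 18.083 J

18.1 J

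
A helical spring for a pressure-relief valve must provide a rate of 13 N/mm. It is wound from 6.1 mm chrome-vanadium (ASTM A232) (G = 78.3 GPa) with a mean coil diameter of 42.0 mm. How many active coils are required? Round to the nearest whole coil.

N_a = Gd⁴/(8D³k) = (78.3×10³ × 6.1⁴)/(8 × 42.0³ × 13)
    = 1.08413e+08 / 7.70515e+06 = 14.07 → 14 coils

14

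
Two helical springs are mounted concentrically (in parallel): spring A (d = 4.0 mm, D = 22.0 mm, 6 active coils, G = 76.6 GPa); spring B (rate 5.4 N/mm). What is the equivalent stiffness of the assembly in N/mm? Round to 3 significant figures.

k_A = Gd⁴/(8D³N_a) = (76.6×10³)(4.0⁴)/(8·22.0³·6) = 38.367 N/mm
Parallel: k_eq = 38.367 + 5.4 = 43.767 N/mm

43.8 N/mm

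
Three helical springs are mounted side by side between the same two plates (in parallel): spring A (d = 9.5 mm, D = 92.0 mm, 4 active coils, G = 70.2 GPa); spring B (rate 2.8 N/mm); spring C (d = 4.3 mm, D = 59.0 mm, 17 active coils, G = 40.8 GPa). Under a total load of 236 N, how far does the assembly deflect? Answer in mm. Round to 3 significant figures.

k_A = Gd⁴/(8D³N_a) = (70.2×10³)(9.5⁴)/(8·92.0³·4) = 22.947 N/mm
k_C = Gd⁴/(8D³N_a) = (40.8×10³)(4.3⁴)/(8·59.0³·17) = 0.49939 N/mm
Parallel: k_eq = 22.947 + 2.8 + 0.49939 = 26.246 N/mm
δ = F/k_eq = 236/26.246 = 8.9919 mm

8.99 mm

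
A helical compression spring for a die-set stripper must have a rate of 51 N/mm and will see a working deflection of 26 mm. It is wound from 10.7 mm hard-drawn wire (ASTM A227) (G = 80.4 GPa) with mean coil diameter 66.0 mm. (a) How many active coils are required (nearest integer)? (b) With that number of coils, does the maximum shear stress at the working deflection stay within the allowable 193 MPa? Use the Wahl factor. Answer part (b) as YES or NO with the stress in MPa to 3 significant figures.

(a) 9 coils; (b) NO, τ_max = 226 MPa

N_a = Gd⁴/(8D³k) = (80.4×10³)(10.7⁴)/(8·66.0³·51) = 8.985 → N_a = 9
Actual rate k = Gd⁴/(8D³·9) = 50.913 N/mm
Working load F = kδ = 50.913·26 = 1323.7 N
C = 66.0/10.7 = 6.1682; K_W = (4C−1)/(4C−4)+0.615/C = 1.2448
τ_max = K_W·8FD/(πd³) = 1.2448·181.61 = 226.07 MPa
τ_max > 193 MPa → exceeds allowable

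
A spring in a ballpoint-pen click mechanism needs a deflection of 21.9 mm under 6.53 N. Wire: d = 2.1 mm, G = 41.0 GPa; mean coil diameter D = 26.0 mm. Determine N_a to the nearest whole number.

19

Required rate k = F/δ = 6.53/21.9 = 0.29817 N/mm
N_a = Gd⁴/(8D³k) = (41.0×10³ × 2.1⁴)/(8 × 26.0³ × 0.29817)
    = 797372 / 41925.6 = 19.02 → 19 coils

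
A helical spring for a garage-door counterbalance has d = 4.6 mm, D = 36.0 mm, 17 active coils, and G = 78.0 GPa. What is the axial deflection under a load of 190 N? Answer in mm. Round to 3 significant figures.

k = Gd⁴/(8D³N_a) = (78.0×10³)(4.6⁴)/(8·36.0³·17) = 5.504 N/mm
δ = F/k = 190 / 5.504 = 34.52 mm

34.5 mm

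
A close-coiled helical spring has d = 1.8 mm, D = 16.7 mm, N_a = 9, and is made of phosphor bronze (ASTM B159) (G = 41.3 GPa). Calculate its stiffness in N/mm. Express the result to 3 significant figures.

k = Gd⁴/(8D³N_a) = (41.3×10³ × 1.8⁴) / (8 × 16.7³ × 9)
  = 433551 / 335337 = 1.2929 N/mm

1.29 N/mm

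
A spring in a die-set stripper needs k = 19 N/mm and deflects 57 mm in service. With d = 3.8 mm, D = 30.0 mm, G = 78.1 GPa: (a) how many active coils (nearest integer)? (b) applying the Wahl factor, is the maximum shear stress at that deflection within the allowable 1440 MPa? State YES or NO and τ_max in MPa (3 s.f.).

(a) 4 coils; (b) NO, τ_max = 1770 MPa

N_a = Gd⁴/(8D³k) = (78.1×10³)(3.8⁴)/(8·30.0³·19) = 3.968 → N_a = 4
Actual rate k = Gd⁴/(8D³·4) = 18.848 N/mm
Working load F = kδ = 18.848·57 = 1074.4 N
C = 30.0/3.8 = 7.8947; K_W = (4C−1)/(4C−4)+0.615/C = 1.1867
τ_max = K_W·8FD/(πd³) = 1.1867·1495.7 = 1775 MPa
τ_max > 1440 MPa → exceeds allowable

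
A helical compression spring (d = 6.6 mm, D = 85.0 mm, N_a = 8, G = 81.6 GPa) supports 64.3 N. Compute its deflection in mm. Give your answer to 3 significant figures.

k = Gd⁴/(8D³N_a) = (81.6×10³)(6.6⁴)/(8·85.0³·8) = 3.9394 N/mm
δ = F/k = 64.3 / 3.9394 = 16.322 mm

16.3 mm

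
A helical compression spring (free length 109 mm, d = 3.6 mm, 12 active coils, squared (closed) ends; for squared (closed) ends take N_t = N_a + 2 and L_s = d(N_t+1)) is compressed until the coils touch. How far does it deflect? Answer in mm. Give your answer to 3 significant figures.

55.0 mm

N_t = 14; L_s = 3.6·15 = 54 mm
δ_solid = L₀ − L_s = 109 − 54 = 55 mm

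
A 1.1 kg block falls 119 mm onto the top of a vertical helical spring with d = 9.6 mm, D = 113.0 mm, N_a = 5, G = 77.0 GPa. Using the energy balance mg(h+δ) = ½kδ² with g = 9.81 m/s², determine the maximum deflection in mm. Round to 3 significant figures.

k = Gd⁴/(8D³N_a) = (77.0×10³)(9.6⁴)/(8·113.0³·5) = 11.331 N/mm
W = mg = 1.1 × 9.81 = 10.791 N
½kδ² − Wδ − Wh = 0 → δ = (W + √(W² + 2kWh))/k
δ = (10.791 + √(116.45 + 29101.7))/11.331 = (10.791 + 170.93)/11.331 = 16.037 mm

16.0 mm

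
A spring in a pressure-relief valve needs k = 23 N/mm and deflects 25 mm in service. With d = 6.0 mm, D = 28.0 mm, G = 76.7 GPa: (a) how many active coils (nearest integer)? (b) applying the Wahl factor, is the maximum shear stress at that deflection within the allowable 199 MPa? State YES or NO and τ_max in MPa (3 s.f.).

(a) 25 coils; (b) NO, τ_max = 250 MPa

N_a = Gd⁴/(8D³k) = (76.7×10³)(6.0⁴)/(8·28.0³·23) = 24.61 → N_a = 25
Actual rate k = Gd⁴/(8D³·25) = 22.641 N/mm
Working load F = kδ = 22.641·25 = 566.03 N
C = 28.0/6.0 = 4.6667; K_W = (4C−1)/(4C−4)+0.615/C = 1.3363
τ_max = K_W·8FD/(πd³) = 1.3363·186.84 = 249.69 MPa
τ_max > 199 MPa → exceeds allowable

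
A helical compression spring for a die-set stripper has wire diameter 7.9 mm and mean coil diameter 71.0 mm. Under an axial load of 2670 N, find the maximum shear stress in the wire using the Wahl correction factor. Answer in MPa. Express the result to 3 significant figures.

1140 MPa

Spring index C = D/d = 71.0/7.9 = 8.9873
K_W = (4C−1)/(4C−4) + 0.615/C = 34.949/31.949 + 0.0684 = 1.1623
τ₀ = 8FD/(πd³) = 8·2670·71.0/(π·7.9³) = 1.51656e+06/1548.9 = 979.1 MPa
τ_max = K·τ₀ = 1.1623 × 979.1 = 1138 MPa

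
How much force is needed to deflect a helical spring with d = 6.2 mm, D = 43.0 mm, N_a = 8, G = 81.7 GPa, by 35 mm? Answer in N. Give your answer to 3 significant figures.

k = Gd⁴/(8D³N_a) = (81.7×10³)(6.2⁴)/(8·43.0³·8) = 23.725 N/mm
F = k·δ = 23.725 × 35 = 830.37 N

830 N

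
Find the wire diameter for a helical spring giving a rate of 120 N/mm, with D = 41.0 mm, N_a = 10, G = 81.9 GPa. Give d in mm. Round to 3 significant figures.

9.48 mm

d = (8D³N_a·k / G)^(1/4) = (8·41.0³·10·120 / (81.9×10³))^0.25
  = (8078.7)^0.25 = 9.4806 mm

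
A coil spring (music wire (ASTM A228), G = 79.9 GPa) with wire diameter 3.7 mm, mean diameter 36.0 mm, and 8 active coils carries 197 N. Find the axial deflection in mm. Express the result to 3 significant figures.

39.3 mm

k = Gd⁴/(8D³N_a) = (79.9×10³)(3.7⁴)/(8·36.0³·8) = 5.0149 N/mm
δ = F/k = 197 / 5.0149 = 39.283 mm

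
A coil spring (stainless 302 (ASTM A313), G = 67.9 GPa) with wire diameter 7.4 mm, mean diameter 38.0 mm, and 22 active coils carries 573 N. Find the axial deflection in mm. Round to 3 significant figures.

k = Gd⁴/(8D³N_a) = (67.9×10³)(7.4⁴)/(8·38.0³·22) = 21.083 N/mm
δ = F/k = 573 / 21.083 = 27.178 mm

27.2 mm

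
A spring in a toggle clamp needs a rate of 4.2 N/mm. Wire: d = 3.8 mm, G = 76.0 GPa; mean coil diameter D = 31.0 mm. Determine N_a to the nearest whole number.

16

N_a = Gd⁴/(8D³k) = (76.0×10³ × 3.8⁴)/(8 × 31.0³ × 4.2)
    = 1.5847e+07 / 1.00098e+06 = 15.83 → 16 coils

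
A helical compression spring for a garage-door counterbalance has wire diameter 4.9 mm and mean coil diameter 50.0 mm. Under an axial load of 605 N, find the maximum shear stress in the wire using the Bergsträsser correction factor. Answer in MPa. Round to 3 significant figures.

741 MPa

Spring index C = D/d = 50.0/4.9 = 10.2041
K_B = (4C+2)/(4C−3) = 42.816/37.816 = 1.1322
τ₀ = 8FD/(πd³) = 8·605·50.0/(π·4.9³) = 242000/369.61 = 654.75 MPa
τ_max = K·τ₀ = 1.1322 × 654.75 = 741.32 MPa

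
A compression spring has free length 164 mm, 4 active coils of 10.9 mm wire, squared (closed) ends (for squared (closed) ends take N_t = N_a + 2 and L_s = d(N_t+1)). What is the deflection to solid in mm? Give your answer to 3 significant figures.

87.7 mm

N_t = 6; L_s = 10.9·7 = 76.3 mm
δ_solid = L₀ − L_s = 164 − 76.3 = 87.7 mm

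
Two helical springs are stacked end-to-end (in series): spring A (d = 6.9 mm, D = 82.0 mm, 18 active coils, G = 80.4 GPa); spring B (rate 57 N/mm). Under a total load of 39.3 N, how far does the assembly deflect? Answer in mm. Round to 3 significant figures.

k_A = Gd⁴/(8D³N_a) = (80.4×10³)(6.9⁴)/(8·82.0³·18) = 2.2953 N/mm
Series: 1/k_eq = 1/2.2953 + 1/57 = 0.45321; k_eq = 2.2065 N/mm
δ = F/k_eq = 39.3/2.2065 = 17.811 mm

17.8 mm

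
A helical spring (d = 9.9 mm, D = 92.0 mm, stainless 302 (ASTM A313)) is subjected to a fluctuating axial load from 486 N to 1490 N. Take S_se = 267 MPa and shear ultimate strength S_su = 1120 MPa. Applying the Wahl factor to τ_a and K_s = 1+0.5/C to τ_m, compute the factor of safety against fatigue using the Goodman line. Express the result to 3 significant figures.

1.33

C = D/d = 92.0/9.9 = 9.2929; K_W = (4C−1)/(4C−4)+0.615/C = 1.1566; K_s = 1+0.5/C = 1.0538
F_a = (F_max−F_min)/2 = 502 N; F_m = (F_max+F_min)/2 = 988 N
τ_a = K_W·8F_aD/(πd³) = 1.1566 × 121.21 = 140.19 MPa
τ_m = K_s·8F_mD/(πd³) = 1.0538 × 238.55 = 251.38 MPa
Goodman: 1/n_f = τ_a/S_se + τ_m/S_su = 140.19/267 + 251.38/1120 = 0.52505 + 0.22445 = 0.74951
n_f = 1/0.74951 = 1.334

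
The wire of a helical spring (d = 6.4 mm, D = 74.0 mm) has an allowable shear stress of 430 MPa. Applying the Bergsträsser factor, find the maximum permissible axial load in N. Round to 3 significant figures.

C = D/d = 74.0/6.4 = 11.5625
K_B = (4C+2)/(4C−3) = 48.250/43.250 = 1.1156
τ_max = K·8FD/(πd³) → F_max = τ_allow·πd³/(8DK)
F_max = 430·π·6.4³/(8·74.0·1.1156) = 3.5413e+05/660.44 = 536.2 N

536 N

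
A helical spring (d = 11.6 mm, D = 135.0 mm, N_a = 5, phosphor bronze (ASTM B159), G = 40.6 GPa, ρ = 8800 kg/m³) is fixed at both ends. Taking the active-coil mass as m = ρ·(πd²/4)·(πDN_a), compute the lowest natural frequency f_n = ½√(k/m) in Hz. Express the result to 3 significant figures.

k = Gd⁴/(8D³N_a) = (40.6×10³)(11.6⁴)/(8·135.0³·5) = 7.4696 N/mm = 7469.6 N/m
Wire length L = πDN_a = π·135.0·5 = 2120.6 mm
m = ρ·(πd²/4)·L = 8800 × 105.68×10⁻⁶ m² × 2.1206 m = 1.9722 kg
f_n = ½√(k/m) = 0.5·√(7469.6/1.9722) = 0.5·√(3787.5) = 30.771 Hz

30.8 Hz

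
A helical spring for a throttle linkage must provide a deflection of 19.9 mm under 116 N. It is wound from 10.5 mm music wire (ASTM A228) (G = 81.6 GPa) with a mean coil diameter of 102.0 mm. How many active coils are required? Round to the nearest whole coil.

Required rate k = F/δ = 116/19.9 = 5.8291 N/mm
N_a = Gd⁴/(8D³k) = (81.6×10³ × 10.5⁴)/(8 × 102.0³ × 5.8291)
    = 9.91853e+08 / 4.94875e+07 = 20.04 → 20 coils

20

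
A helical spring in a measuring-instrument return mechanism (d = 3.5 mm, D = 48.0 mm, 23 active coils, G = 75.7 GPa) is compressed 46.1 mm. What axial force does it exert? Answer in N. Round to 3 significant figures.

25.7 N

k = Gd⁴/(8D³N_a) = (75.7×10³)(3.5⁴)/(8·48.0³·23) = 0.55825 N/mm
F = k·δ = 0.55825 × 46.1 = 25.735 N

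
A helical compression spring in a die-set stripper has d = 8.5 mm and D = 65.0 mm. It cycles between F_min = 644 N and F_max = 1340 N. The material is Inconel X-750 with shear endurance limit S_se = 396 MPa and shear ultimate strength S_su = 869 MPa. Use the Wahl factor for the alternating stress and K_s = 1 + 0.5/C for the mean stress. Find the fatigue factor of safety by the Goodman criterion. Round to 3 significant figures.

1.64

C = D/d = 65.0/8.5 = 7.6471; K_W = (4C−1)/(4C−4)+0.615/C = 1.1933; K_s = 1+0.5/C = 1.0654
F_a = (F_max−F_min)/2 = 348 N; F_m = (F_max+F_min)/2 = 992 N
τ_a = K_W·8F_aD/(πd³) = 1.1933 × 93.794 = 111.92 MPa
τ_m = K_s·8F_mD/(πd³) = 1.0654 × 267.37 = 284.85 MPa
Goodman: 1/n_f = τ_a/S_se + τ_m/S_su = 111.92/396 + 284.85/869 = 0.28263 + 0.32779 = 0.61042
n_f = 1/0.61042 = 1.638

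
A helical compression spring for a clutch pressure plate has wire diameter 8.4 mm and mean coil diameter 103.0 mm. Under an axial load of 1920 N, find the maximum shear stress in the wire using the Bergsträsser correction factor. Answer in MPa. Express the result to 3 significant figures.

Spring index C = D/d = 103.0/8.4 = 12.2619
K_B = (4C+2)/(4C−3) = 51.048/46.048 = 1.1086
τ₀ = 8FD/(πd³) = 8·1920·103.0/(π·8.4³) = 1.58208e+06/1862 = 849.65 MPa
τ_max = K·τ₀ = 1.1086 × 849.65 = 941.91 MPa

942 MPa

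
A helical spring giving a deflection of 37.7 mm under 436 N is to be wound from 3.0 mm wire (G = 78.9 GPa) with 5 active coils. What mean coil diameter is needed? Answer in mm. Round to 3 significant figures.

Required rate k = F/δ = 436/37.7 = 11.565 N/mm
D = (Gd⁴/(8N_a·k))^(1/3) = (78.9×10³·3.0⁴/(8·5·11.565))^(1/3)
  = (13815.2)^(1/3) = 23.9949 mm

24.0 mm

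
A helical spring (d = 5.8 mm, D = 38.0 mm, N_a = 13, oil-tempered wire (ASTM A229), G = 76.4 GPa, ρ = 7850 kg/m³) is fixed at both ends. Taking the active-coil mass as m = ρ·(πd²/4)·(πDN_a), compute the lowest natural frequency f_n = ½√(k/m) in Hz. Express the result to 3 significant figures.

k = Gd⁴/(8D³N_a) = (76.4×10³)(5.8⁴)/(8·38.0³·13) = 15.15 N/mm = 15150 N/m
Wire length L = πDN_a = π·38.0·13 = 1551.9 mm
m = ρ·(πd²/4)·L = 7850 × 26.421×10⁻⁶ m² × 1.5519 m = 0.32188 kg
f_n = ½√(k/m) = 0.5·√(15150/0.32188) = 0.5·√(47068) = 108.48 Hz

108 Hz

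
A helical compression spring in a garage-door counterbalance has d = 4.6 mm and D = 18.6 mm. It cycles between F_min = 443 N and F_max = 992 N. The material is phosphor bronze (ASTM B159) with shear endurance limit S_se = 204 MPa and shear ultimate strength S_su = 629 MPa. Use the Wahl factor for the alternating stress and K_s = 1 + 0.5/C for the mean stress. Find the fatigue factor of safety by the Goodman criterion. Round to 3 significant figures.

C = D/d = 18.6/4.6 = 4.0435; K_W = (4C−1)/(4C−4)+0.615/C = 1.3985; K_s = 1+0.5/C = 1.1237
F_a = (F_max−F_min)/2 = 274.5 N; F_m = (F_max+F_min)/2 = 717.5 N
τ_a = K_W·8F_aD/(πd³) = 1.3985 × 133.57 = 186.81 MPa
τ_m = K_s·8F_mD/(πd³) = 1.1237 × 349.14 = 392.31 MPa
Goodman: 1/n_f = τ_a/S_se + τ_m/S_su = 186.81/204 + 392.31/629 = 0.91572 + 0.62371 = 1.5394
n_f = 1/1.5394 = 0.6496

0.650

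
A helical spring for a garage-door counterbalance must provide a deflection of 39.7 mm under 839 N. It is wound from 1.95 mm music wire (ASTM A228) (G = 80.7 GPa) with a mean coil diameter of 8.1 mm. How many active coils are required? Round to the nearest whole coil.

Required rate k = F/δ = 839/39.7 = 21.134 N/mm
N_a = Gd⁴/(8D³k) = (80.7×10³ × 1.95⁴)/(8 × 8.1³ × 21.134)
    = 1.16684e+06 / 89849.7 = 12.99 → 13 coils

13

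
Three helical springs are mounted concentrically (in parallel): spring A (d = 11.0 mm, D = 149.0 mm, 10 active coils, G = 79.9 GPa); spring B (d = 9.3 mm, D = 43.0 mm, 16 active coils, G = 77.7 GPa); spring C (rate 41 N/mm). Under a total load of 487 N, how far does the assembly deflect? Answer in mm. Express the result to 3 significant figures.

4.75 mm

k_A = Gd⁴/(8D³N_a) = (79.9×10³)(11.0⁴)/(8·149.0³·10) = 4.4205 N/mm
k_B = Gd⁴/(8D³N_a) = (77.7×10³)(9.3⁴)/(8·43.0³·16) = 57.113 N/mm
Parallel: k_eq = 4.4205 + 57.113 + 41 = 102.53 N/mm
δ = F/k_eq = 487/102.53 = 4.7497 mm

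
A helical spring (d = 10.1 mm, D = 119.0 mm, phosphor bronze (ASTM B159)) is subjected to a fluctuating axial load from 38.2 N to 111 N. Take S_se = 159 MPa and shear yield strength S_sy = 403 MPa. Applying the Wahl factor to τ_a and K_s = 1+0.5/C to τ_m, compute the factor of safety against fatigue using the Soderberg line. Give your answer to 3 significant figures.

C = D/d = 119.0/10.1 = 11.7822; K_W = (4C−1)/(4C−4)+0.615/C = 1.1218; K_s = 1+0.5/C = 1.0424
F_a = (F_max−F_min)/2 = 36.4 N; F_m = (F_max+F_min)/2 = 74.6 N
τ_a = K_W·8F_aD/(πd³) = 1.1218 × 10.706 = 12.009 MPa
τ_m = K_s·8F_mD/(πd³) = 1.0424 × 21.941 = 22.872 MPa
Soderberg: 1/n_f = τ_a/S_se + τ_m/S_sy = 12.009/159 + 22.872/403 = 0.07553 + 0.05676 = 0.13229
n_f = 1/0.13229 = 7.559

7.56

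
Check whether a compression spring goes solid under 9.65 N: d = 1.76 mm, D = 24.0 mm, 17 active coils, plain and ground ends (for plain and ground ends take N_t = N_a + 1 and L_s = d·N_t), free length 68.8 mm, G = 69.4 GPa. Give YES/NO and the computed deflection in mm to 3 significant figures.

NO, δ = 27.2 mm

k = Gd⁴/(8D³N_a) = (69.4×10³)(1.76⁴)/(8·24.0³·17) = 0.35419 N/mm
N_t = 18; L_s = 1.76·18 = 31.68 mm; δ_solid = L₀ − L_s = 68.8 − 31.68 = 37.12 mm
δ = F/k = 9.65/0.35419 = 27.245 mm
δ < δ_solid → spring does not go solid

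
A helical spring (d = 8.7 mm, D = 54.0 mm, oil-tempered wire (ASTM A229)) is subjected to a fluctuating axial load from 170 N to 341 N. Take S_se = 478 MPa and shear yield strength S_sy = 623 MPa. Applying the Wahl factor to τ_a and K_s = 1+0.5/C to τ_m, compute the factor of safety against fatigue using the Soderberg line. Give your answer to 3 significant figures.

7.20

C = D/d = 54.0/8.7 = 6.2069; K_W = (4C−1)/(4C−4)+0.615/C = 1.2431; K_s = 1+0.5/C = 1.0806
F_a = (F_max−F_min)/2 = 85.5 N; F_m = (F_max+F_min)/2 = 255.5 N
τ_a = K_W·8F_aD/(πd³) = 1.2431 × 17.854 = 22.195 MPa
τ_m = K_s·8F_mD/(πd³) = 1.0806 × 53.354 = 57.652 MPa
Soderberg: 1/n_f = τ_a/S_se + τ_m/S_sy = 22.195/478 + 57.652/623 = 0.04643 + 0.09254 = 0.13897
n_f = 1/0.13897 = 7.196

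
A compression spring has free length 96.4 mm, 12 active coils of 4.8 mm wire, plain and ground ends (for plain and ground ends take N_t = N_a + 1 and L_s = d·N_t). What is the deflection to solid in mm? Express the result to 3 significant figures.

34.0 mm

N_t = 13; L_s = 4.8·13 = 62.4 mm
δ_solid = L₀ − L_s = 96.4 − 62.4 = 34 mm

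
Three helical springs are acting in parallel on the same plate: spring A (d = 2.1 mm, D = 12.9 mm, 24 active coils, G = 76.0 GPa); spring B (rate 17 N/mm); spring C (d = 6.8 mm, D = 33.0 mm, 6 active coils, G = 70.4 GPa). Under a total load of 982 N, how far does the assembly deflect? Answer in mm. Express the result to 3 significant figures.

9.11 mm

k_A = Gd⁴/(8D³N_a) = (76.0×10³)(2.1⁴)/(8·12.9³·24) = 3.5861 N/mm
k_C = Gd⁴/(8D³N_a) = (70.4×10³)(6.8⁴)/(8·33.0³·6) = 87.262 N/mm
Parallel: k_eq = 3.5861 + 17 + 87.262 = 107.85 N/mm
δ = F/k_eq = 982/107.85 = 9.1054 mm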